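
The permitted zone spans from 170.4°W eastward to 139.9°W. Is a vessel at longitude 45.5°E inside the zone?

Band width going east from -170.4° to -139.9°: ((-139.9 − -170.4) mod 360) = 30.5°.
Offset of +45.5° east of the west edge: ((45.5 − -170.4) mod 360) = 215.9°.
215.9° > 30.5° ⇒ outside.

No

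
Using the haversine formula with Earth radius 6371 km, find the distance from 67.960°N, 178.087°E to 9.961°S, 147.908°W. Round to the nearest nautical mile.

Δλ = -147.908 − 178.087 = -325.995°; wrapped into (−180°, 180°]: 34.005°.
Δφ = -9.961 − 67.960 = -77.921°.
a = sin²(Δφ/2) + cos φ₁ · cos φ₂ · sin²(Δλ/2) = 0.426973.
c = 2·atan2(√a, √(1−a)) = 1.42422 rad → d = 6371·c ≈ 9073.69 km ≈ 4899.40 nmi.

4899 nmi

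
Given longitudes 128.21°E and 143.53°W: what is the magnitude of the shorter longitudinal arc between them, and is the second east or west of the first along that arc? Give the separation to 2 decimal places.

Raw difference: -143.53 − 128.21 = -271.74°.
Normalise into (−180°, 180°]: -271.74° + 360° = 88.26°.
Positive ⇒ the second point lies to the east; separation 88.26°.

88.26° east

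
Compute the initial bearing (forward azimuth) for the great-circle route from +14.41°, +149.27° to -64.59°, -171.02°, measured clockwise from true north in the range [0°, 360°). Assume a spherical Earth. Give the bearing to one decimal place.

Δλ = -171.02 − 149.27 = -320.29°; wrapped into (−180°, 180°]: 39.71°.
θ = atan2( sin Δλ · cos φ₂ , cos φ₁ · sin φ₂ − sin φ₁ · cos φ₂ · cos Δλ )
  = atan2(0.27415, -0.95699) = 164.015° → normalised to [0°, 360°): 164.015°.

164.0°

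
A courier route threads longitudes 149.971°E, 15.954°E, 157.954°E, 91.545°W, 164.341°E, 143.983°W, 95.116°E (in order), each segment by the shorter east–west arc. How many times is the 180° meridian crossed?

4

Leg 1: +149.971° → +15.954°, shortest Δλ = -134.017° (west) — does not cross 180°.
Leg 2: +15.954° → +157.954°, shortest Δλ = 142.0° (east) — does not cross 180°.
Leg 3: +157.954° → -91.545°, shortest Δλ = 110.501° (east) — crosses 180°.
Leg 4: -91.545° → +164.341°, shortest Δλ = -104.114° (west) — crosses 180°.
Leg 5: +164.341° → -143.983°, shortest Δλ = 51.676° (east) — crosses 180°.
Leg 6: -143.983° → +95.116°, shortest Δλ = -120.901° (west) — crosses 180°.
Total crossings: 4.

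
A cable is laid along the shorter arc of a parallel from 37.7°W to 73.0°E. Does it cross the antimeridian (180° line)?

No

Signed shortest Δλ = ((73.0 − -37.7 + 180) mod 360) − 180 = 110.7°.
Going east by 110.7° from -37.7° reaches +73.0° without touching 180°.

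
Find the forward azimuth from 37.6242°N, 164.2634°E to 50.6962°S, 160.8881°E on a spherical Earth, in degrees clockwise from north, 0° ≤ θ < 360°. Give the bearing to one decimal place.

182.1°

Δλ = 160.8881 − 164.2634 = -3.3753°.
θ = atan2( sin Δλ · cos φ₂ , cos φ₁ · sin φ₂ − sin φ₁ · cos φ₂ · cos Δλ )
  = atan2(-0.03729, -0.99890) = -177.862° → normalised to [0°, 360°): 182.138°.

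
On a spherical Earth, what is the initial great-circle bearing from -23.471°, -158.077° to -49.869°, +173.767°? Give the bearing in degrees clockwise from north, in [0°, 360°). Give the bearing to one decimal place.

212.6°

Δλ = 173.767 − -158.077 = 331.844°; wrapped into (−180°, 180°]: -28.156°.
θ = atan2( sin Δλ · cos φ₂ , cos φ₁ · sin φ₂ − sin φ₁ · cos φ₂ · cos Δλ )
  = atan2(-0.30414, -0.47498) = -147.368° → normalised to [0°, 360°): 212.632°.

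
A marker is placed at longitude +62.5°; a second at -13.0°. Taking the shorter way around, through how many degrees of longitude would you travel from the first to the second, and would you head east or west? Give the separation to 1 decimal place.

75.5° west

Raw difference: -13.0 − 62.5 = -75.5°.
Normalise into (−180°, 180°]: -75.5° stays -75.5°.
Negative ⇒ the second point lies to the west; separation 75.5°.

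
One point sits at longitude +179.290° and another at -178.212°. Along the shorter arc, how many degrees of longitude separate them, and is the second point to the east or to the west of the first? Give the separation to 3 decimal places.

2.498° east

Raw difference: -178.212 − 179.290 = -357.502°.
Normalise into (−180°, 180°]: -357.502° + 360° = 2.498°.
Positive ⇒ the second point lies to the east; separation 2.498°.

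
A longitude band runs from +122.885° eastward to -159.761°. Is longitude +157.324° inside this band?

Yes

Band width going east from +122.885° to -159.761°: ((-159.761 − 122.885) mod 360) = 77.354°.
Offset of +157.324° east of the west edge: ((157.324 − 122.885) mod 360) = 34.439°.
34.439° ≤ 77.354° ⇒ inside.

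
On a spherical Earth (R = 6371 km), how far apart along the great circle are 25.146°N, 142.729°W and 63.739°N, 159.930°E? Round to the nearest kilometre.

Δλ = 159.930 − -142.729 = 302.659°; wrapped into (−180°, 180°]: -57.341°.
Δφ = 63.739 − 25.146 = 38.593°.
a = sin²(Δφ/2) + cos φ₁ · cos φ₂ · sin²(Δλ/2) = 0.201396.
c = 2·atan2(√a, √(1−a)) = 0.93078 rad → d = 6371·c ≈ 5930.00 km.

5930 km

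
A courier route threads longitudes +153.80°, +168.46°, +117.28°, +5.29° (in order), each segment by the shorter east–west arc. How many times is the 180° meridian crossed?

0

Leg 1: +153.80° → +168.46°, shortest Δλ = 14.66° (east) — does not cross 180°.
Leg 2: +168.46° → +117.28°, shortest Δλ = -51.18° (west) — does not cross 180°.
Leg 3: +117.28° → +5.29°, shortest Δλ = -111.99° (west) — does not cross 180°.
Total crossings: 0.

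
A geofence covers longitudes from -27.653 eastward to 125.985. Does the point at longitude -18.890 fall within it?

Band width going east from -27.653° to +125.985°: ((125.985 − -27.653) mod 360) = 153.638°.
Offset of -18.890° east of the west edge: ((-18.890 − -27.653) mod 360) = 8.763°.
8.763° ≤ 153.638° ⇒ inside.

Yes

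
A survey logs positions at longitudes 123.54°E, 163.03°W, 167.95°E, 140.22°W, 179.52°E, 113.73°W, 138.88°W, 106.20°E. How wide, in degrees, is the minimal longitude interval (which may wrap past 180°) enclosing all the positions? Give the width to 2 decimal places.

Sort the longitudes: -163.03°, -140.22°, -138.88°, -113.73°, +106.20°, +123.54°, +167.95°, +179.52°.
Eastward gaps between consecutive values (wrapping around): 22.81°, 1.34°, 25.15°, 219.93°, 17.34°, 44.41°, 11.57°, 17.45°.
Largest gap = 219.93° ⇒ minimal covering band is its complement: 360° − 219.93° = 140.07°.
Band runs from +106.20° eastward to -113.73°, crossing the antimeridian.

140.07°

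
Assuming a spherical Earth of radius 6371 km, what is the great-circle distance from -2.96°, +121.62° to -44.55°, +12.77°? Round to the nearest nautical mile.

Δλ = 12.77 − 121.62 = -108.85°.
Δφ = -44.55 − -2.96 = -41.59°.
a = sin²(Δφ/2) + cos φ₁ · cos φ₂ · sin²(Δλ/2) = 0.596857.
c = 2·atan2(√a, √(1−a)) = 1.76574 rad → d = 6371·c ≈ 11249.55 km ≈ 6074.27 nmi.

6074 nmi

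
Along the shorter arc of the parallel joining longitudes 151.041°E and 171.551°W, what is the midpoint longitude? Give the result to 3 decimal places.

169.745°E

Signed shortest Δλ from +151.041° to -171.551° is +37.408°.
Midpoint longitude = +151.041° + (+37.408°)/2 = +151.041° + 18.704° = +169.745°.
(The naïve average (+151.041 + -171.551)/2 = -10.255° is on the wrong side of the globe.)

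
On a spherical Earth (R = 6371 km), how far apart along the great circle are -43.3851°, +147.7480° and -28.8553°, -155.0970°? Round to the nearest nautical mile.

2847 nmi

Δλ = -155.0970 − 147.7480 = -302.8450°; wrapped into (−180°, 180°]: 57.1550°.
Δφ = -28.8553 − -43.3851 = 14.5298°.
a = sin²(Δφ/2) + cos φ₁ · cos φ₂ · sin²(Δλ/2) = 0.161637.
c = 2·atan2(√a, √(1−a)) = 0.82749 rad → d = 6371·c ≈ 5271.94 km ≈ 2846.62 nmi.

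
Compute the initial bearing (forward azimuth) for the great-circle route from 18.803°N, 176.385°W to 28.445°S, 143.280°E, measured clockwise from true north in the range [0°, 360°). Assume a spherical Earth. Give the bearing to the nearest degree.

Δλ = 143.280 − -176.385 = 319.665°; wrapped into (−180°, 180°]: -40.335°.
θ = atan2( sin Δλ · cos φ₂ , cos φ₁ · sin φ₂ − sin φ₁ · cos φ₂ · cos Δλ )
  = atan2(-0.56912, -0.66693) = -139.525° → normalised to [0°, 360°): 220.475°.

220°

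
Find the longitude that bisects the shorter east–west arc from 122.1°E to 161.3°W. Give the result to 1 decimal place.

Signed shortest Δλ from +122.1° to -161.3° is +76.6°.
Midpoint longitude = +122.1° + (+76.6°)/2 = +122.1° + 38.3° = +160.4°.
(The naïve average (+122.1 + -161.3)/2 = -19.6° is on the wrong side of the globe.)

160.4°E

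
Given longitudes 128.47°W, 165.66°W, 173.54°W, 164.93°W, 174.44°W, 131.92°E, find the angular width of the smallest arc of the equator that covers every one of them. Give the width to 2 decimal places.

99.61°

Sort the longitudes: -174.44°, -173.54°, -165.66°, -164.93°, -128.47°, +131.92°.
Eastward gaps between consecutive values (wrapping around): 0.90°, 7.88°, 0.73°, 36.46°, 260.39°, 53.64°.
Largest gap = 260.39° ⇒ minimal covering band is its complement: 360° − 260.39° = 99.61°.
Band runs from +131.92° eastward to -128.47°, crossing the antimeridian.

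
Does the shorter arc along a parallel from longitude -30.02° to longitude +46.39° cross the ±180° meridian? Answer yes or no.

No

Signed shortest Δλ = ((46.39 − -30.02 + 180) mod 360) − 180 = 76.41°.
Going east by 76.41° from -30.02° reaches +46.39° without touching 180°.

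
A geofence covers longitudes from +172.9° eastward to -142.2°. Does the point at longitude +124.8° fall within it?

No

Band width going east from +172.9° to -142.2°: ((-142.2 − 172.9) mod 360) = 44.9°.
Offset of +124.8° east of the west edge: ((124.8 − 172.9) mod 360) = 311.9°.
311.9° > 44.9° ⇒ outside.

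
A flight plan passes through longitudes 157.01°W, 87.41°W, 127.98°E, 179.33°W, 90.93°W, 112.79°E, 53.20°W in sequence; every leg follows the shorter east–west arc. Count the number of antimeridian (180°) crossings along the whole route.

3

Leg 1: -157.01° → -87.41°, shortest Δλ = 69.6° (east) — does not cross 180°.
Leg 2: -87.41° → +127.98°, shortest Δλ = -144.61° (west) — crosses 180°.
Leg 3: +127.98° → -179.33°, shortest Δλ = 52.69° (east) — crosses 180°.
Leg 4: -179.33° → -90.93°, shortest Δλ = 88.4° (east) — does not cross 180°.
Leg 5: -90.93° → +112.79°, shortest Δλ = -156.28° (west) — crosses 180°.
Leg 6: +112.79° → -53.20°, shortest Δλ = -165.99° (west) — does not cross 180°.
Total crossings: 3.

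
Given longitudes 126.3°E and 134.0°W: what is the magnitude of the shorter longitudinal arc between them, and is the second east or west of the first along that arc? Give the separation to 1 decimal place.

Raw difference: -134.0 − 126.3 = -260.3°.
Normalise into (−180°, 180°]: -260.3° + 360° = 99.7°.
Positive ⇒ the second point lies to the east; separation 99.7°.

99.7° east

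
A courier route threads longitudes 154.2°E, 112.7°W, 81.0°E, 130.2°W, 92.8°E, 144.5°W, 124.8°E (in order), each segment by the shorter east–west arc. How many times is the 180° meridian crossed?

Leg 1: +154.2° → -112.7°, shortest Δλ = 93.1° (east) — crosses 180°.
Leg 2: -112.7° → +81.0°, shortest Δλ = -166.3° (west) — crosses 180°.
Leg 3: +81.0° → -130.2°, shortest Δλ = 148.8° (east) — crosses 180°.
Leg 4: -130.2° → +92.8°, shortest Δλ = -137.0° (west) — crosses 180°.
Leg 5: +92.8° → -144.5°, shortest Δλ = 122.7° (east) — crosses 180°.
Leg 6: -144.5° → +124.8°, shortest Δλ = -90.7° (west) — crosses 180°.
Total crossings: 6.

6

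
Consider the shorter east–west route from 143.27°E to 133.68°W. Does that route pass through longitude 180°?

Naïve |-133.68 − 143.27| = 276.95° > 180°, so the shorter arc goes the other way round — across 180°.
Signed shortest Δλ = ((-133.68 − 143.27 + 180) mod 360) − 180 = 83.05°.
Going east by 83.05° from +143.27° passes through 180° before reaching -133.68°.

Yes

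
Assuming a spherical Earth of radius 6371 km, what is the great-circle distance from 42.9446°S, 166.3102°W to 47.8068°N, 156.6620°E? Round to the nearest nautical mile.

Δλ = 156.6620 − -166.3102 = 322.9722°; wrapped into (−180°, 180°]: -37.0278°.
Δφ = 47.8068 − -42.9446 = 90.7514°.
a = sin²(Δφ/2) + cos φ₁ · cos φ₂ · sin²(Δλ/2) = 0.556129.
c = 2·atan2(√a, √(1−a)) = 1.68329 rad → d = 6371·c ≈ 10724.24 km ≈ 5790.63 nmi.

5791 nmi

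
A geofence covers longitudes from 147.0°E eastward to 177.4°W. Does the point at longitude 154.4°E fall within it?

Band width going east from +147.0° to -177.4°: ((-177.4 − 147.0) mod 360) = 35.6°.
Offset of +154.4° east of the west edge: ((154.4 − 147.0) mod 360) = 7.4°.
7.4° ≤ 35.6° ⇒ inside.

Yes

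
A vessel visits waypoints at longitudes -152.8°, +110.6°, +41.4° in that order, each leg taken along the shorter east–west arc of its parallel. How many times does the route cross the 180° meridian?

1

Leg 1: -152.8° → +110.6°, shortest Δλ = -96.6° (west) — crosses 180°.
Leg 2: +110.6° → +41.4°, shortest Δλ = -69.2° (west) — does not cross 180°.
Total crossings: 1.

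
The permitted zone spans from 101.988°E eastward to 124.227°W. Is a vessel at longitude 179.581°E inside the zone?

Yes

Band width going east from +101.988° to -124.227°: ((-124.227 − 101.988) mod 360) = 133.785°.
Offset of +179.581° east of the west edge: ((179.581 − 101.988) mod 360) = 77.593°.
77.593° ≤ 133.785° ⇒ inside.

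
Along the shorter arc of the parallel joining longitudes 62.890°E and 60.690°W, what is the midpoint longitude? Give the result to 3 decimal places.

Signed shortest Δλ from +62.890° to -60.690° is -123.580°.
Midpoint longitude = +62.890° + (-123.580°)/2 = +62.890° − 61.790° = +1.100°.

1.100°E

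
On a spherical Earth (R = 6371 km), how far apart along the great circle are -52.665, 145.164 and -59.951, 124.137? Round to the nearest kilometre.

Δλ = 124.137 − 145.164 = -21.027°.
Δφ = -59.951 − -52.665 = -7.286°.
a = sin²(Δφ/2) + cos φ₁ · cos φ₂ · sin²(Δλ/2) = 0.014148.
c = 2·atan2(√a, √(1−a)) = 0.23846 rad → d = 6371·c ≈ 1519.21 km.

1519 km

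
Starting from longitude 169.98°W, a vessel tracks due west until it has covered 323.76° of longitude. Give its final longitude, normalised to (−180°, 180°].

Start at -169.98°; shift −323.76° → -493.74°.
-493.74° lies outside (−180°, 180°]; add 360° → -133.74°.

133.74°W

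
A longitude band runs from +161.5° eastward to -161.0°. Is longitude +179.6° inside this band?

Yes

Band width going east from +161.5° to -161.0°: ((-161.0 − 161.5) mod 360) = 37.5°.
Offset of +179.6° east of the west edge: ((179.6 − 161.5) mod 360) = 18.1°.
18.1° ≤ 37.5° ⇒ inside.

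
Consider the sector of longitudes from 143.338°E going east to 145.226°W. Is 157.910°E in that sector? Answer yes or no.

Band width going east from +143.338° to -145.226°: ((-145.226 − 143.338) mod 360) = 71.436°.
Offset of +157.910° east of the west edge: ((157.910 − 143.338) mod 360) = 14.572°.
14.572° ≤ 71.436° ⇒ inside.

Yes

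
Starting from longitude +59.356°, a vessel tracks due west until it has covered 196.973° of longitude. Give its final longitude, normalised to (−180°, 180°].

-137.617°

Start at +59.356°; shift −196.973° → -137.617°.
-137.617° already lies in (−180°, 180°].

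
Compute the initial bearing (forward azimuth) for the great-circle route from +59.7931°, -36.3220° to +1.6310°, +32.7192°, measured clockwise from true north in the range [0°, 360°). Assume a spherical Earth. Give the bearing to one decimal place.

107.5°

Δλ = 32.7192 − -36.3220 = 69.0412°.
θ = atan2( sin Δλ · cos φ₂ , cos φ₁ · sin φ₂ − sin φ₁ · cos φ₂ · cos Δλ )
  = atan2(0.93346, -0.29468) = 107.520° → normalised to [0°, 360°): 107.520°.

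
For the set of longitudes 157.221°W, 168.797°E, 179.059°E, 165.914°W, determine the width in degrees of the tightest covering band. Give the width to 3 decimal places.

Sort the longitudes: -165.914°, -157.221°, +168.797°, +179.059°.
Eastward gaps between consecutive values (wrapping around): 8.693°, 326.018°, 10.262°, 15.027°.
Largest gap = 326.018° ⇒ minimal covering band is its complement: 360° − 326.018° = 33.982°.
Band runs from +168.797° eastward to -157.221°, crossing the antimeridian.

33.982°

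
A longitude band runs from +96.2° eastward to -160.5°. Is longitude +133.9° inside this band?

Band width going east from +96.2° to -160.5°: ((-160.5 − 96.2) mod 360) = 103.3°.
Offset of +133.9° east of the west edge: ((133.9 − 96.2) mod 360) = 37.7°.
37.7° ≤ 103.3° ⇒ inside.

Yes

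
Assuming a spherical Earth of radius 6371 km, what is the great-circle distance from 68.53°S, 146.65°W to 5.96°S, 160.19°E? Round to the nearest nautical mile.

4302 nmi

Δλ = 160.19 − -146.65 = 306.84°; wrapped into (−180°, 180°]: -53.16°.
Δφ = -5.96 − -68.53 = 62.57°.
a = sin²(Δφ/2) + cos φ₁ · cos φ₂ · sin²(Δλ/2) = 0.342551.
c = 2·atan2(√a, √(1−a)) = 1.25045 rad → d = 6371·c ≈ 7966.60 km ≈ 4301.62 nmi.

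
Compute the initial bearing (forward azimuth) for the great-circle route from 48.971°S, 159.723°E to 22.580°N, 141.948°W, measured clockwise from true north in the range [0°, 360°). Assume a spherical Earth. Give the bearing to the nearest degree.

52°

Δλ = -141.948 − 159.723 = -301.671°; wrapped into (−180°, 180°]: 58.329°.
θ = atan2( sin Δλ · cos φ₂ , cos φ₁ · sin φ₂ − sin φ₁ · cos φ₂ · cos Δλ )
  = atan2(0.78584, 0.61777) = 51.828° → normalised to [0°, 360°): 51.828°.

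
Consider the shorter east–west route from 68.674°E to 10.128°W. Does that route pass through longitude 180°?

No

Signed shortest Δλ = ((-10.128 − 68.674 + 180) mod 360) − 180 = -78.802°.
Going west by 78.802° from +68.674° reaches -10.128° without touching 180°.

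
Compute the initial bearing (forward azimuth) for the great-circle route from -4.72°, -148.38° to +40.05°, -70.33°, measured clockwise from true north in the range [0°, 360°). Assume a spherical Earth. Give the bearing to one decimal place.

Δλ = -70.33 − -148.38 = 78.05°.
θ = atan2( sin Δλ · cos φ₂ , cos φ₁ · sin φ₂ − sin φ₁ · cos φ₂ · cos Δλ )
  = atan2(0.74889, 0.65432) = 48.856° → normalised to [0°, 360°): 48.856°.

48.9°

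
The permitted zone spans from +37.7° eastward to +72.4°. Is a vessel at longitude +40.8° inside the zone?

Band width going east from +37.7° to +72.4°: ((72.4 − 37.7) mod 360) = 34.7°.
Offset of +40.8° east of the west edge: ((40.8 − 37.7) mod 360) = 3.1°.
3.1° ≤ 34.7° ⇒ inside.

Yes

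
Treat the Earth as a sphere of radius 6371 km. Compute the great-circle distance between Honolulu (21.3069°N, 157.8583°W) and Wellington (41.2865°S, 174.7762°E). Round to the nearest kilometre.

Δλ = 174.7762 − -157.8583 = 332.6345°; wrapped into (−180°, 180°]: -27.3655°.
Δφ = -41.2865 − 21.3069 = -62.5934°.
a = sin²(Δφ/2) + cos φ₁ · cos φ₂ · sin²(Δλ/2) = 0.309020.
c = 2·atan2(√a, √(1−a)) = 1.17888 rad → d = 6371·c ≈ 7510.64 km.

7511 km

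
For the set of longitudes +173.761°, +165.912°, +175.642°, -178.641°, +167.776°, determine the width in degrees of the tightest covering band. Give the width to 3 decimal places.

15.447°

Sort the longitudes: -178.641°, +165.912°, +167.776°, +173.761°, +175.642°.
Eastward gaps between consecutive values (wrapping around): 344.553°, 1.864°, 5.985°, 1.881°, 5.717°.
Largest gap = 344.553° ⇒ minimal covering band is its complement: 360° − 344.553° = 15.447°.
Band runs from +165.912° eastward to -178.641°, crossing the antimeridian.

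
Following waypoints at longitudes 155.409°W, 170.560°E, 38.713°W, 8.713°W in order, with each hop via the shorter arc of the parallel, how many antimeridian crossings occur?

Leg 1: -155.409° → +170.560°, shortest Δλ = -34.031° (west) — crosses 180°.
Leg 2: +170.560° → -38.713°, shortest Δλ = 150.727° (east) — crosses 180°.
Leg 3: -38.713° → -8.713°, shortest Δλ = 30.0° (east) — does not cross 180°.
Total crossings: 2.

2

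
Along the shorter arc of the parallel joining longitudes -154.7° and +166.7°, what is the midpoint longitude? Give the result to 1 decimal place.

Signed shortest Δλ from -154.7° to +166.7° is -38.6°.
Midpoint longitude = -154.7° + (-38.6°)/2 = -154.7° − 19.3° = -174.0°.
(The naïve average (-154.7 + +166.7)/2 = 6.0° is on the wrong side of the globe.)

-174.0°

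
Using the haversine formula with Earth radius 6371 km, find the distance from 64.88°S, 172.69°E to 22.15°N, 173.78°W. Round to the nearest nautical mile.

Δλ = -173.78 − 172.69 = -346.47°; wrapped into (−180°, 180°]: 13.53°.
Δφ = 22.15 − -64.88 = 87.03°.
a = sin²(Δφ/2) + cos φ₁ · cos φ₂ · sin²(Δλ/2) = 0.479549.
c = 2·atan2(√a, √(1−a)) = 1.52988 rad → d = 6371·c ≈ 9746.89 km ≈ 5262.90 nmi.

5263 nmi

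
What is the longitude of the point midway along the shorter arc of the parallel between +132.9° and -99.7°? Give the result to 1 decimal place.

-163.4°

Signed shortest Δλ from +132.9° to -99.7° is +127.4°.
Midpoint longitude = +132.9° + (+127.4°)/2 = +132.9° + 63.7° = +196.6°.
Normalise into (−180°, 180°]: -163.4°.
(The naïve average (+132.9 + -99.7)/2 = 16.6° is on the wrong side of the globe.)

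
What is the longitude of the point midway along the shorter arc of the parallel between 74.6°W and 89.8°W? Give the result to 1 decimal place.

Signed shortest Δλ from -74.6° to -89.8° is -15.2°.
Midpoint longitude = -74.6° + (-15.2°)/2 = -74.6° − 7.6° = -82.2°.

82.2°W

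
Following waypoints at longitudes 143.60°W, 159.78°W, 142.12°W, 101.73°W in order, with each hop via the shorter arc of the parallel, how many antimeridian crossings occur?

Leg 1: -143.60° → -159.78°, shortest Δλ = -16.18° (west) — does not cross 180°.
Leg 2: -159.78° → -142.12°, shortest Δλ = 17.66° (east) — does not cross 180°.
Leg 3: -142.12° → -101.73°, shortest Δλ = 40.39° (east) — does not cross 180°.
Total crossings: 0.

0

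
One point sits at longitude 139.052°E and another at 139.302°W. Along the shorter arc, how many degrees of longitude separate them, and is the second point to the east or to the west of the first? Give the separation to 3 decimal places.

Raw difference: -139.302 − 139.052 = -278.354°.
Normalise into (−180°, 180°]: -278.354° + 360° = 81.646°.
Positive ⇒ the second point lies to the east; separation 81.646°.

81.646° east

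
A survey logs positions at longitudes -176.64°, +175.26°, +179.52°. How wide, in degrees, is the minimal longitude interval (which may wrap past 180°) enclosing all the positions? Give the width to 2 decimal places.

Sort the longitudes: -176.64°, +175.26°, +179.52°.
Eastward gaps between consecutive values (wrapping around): 351.90°, 4.26°, 3.84°.
Largest gap = 351.90° ⇒ minimal covering band is its complement: 360° − 351.90° = 8.10°.
Band runs from +175.26° eastward to -176.64°, crossing the antimeridian.

8.10°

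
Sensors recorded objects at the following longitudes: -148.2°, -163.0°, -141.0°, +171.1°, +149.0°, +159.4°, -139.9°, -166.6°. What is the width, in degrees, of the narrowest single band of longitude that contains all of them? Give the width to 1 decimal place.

Sort the longitudes: -166.6°, -163.0°, -148.2°, -141.0°, -139.9°, +149.0°, +159.4°, +171.1°.
Eastward gaps between consecutive values (wrapping around): 3.6°, 14.8°, 7.2°, 1.1°, 288.9°, 10.4°, 11.7°, 22.3°.
Largest gap = 288.9° ⇒ minimal covering band is its complement: 360° − 288.9° = 71.1°.
Band runs from +149.0° eastward to -139.9°, crossing the antimeridian.

71.1°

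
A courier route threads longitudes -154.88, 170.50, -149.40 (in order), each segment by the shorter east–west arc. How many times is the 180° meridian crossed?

2

Leg 1: -154.88° → +170.50°, shortest Δλ = -34.62° (west) — crosses 180°.
Leg 2: +170.50° → -149.40°, shortest Δλ = 40.1° (east) — crosses 180°.
Total crossings: 2.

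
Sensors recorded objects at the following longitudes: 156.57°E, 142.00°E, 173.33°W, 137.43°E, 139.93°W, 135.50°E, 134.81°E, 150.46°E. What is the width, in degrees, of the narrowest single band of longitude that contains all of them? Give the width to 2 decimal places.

85.26°

Sort the longitudes: -173.33°, -139.93°, +134.81°, +135.50°, +137.43°, +142.00°, +150.46°, +156.57°.
Eastward gaps between consecutive values (wrapping around): 33.40°, 274.74°, 0.69°, 1.93°, 4.57°, 8.46°, 6.11°, 30.10°.
Largest gap = 274.74° ⇒ minimal covering band is its complement: 360° − 274.74° = 85.26°.
Band runs from +134.81° eastward to -139.93°, crossing the antimeridian.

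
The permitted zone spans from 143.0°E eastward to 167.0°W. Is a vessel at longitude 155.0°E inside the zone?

Band width going east from +143.0° to -167.0°: ((-167.0 − 143.0) mod 360) = 50.0°.
Offset of +155.0° east of the west edge: ((155.0 − 143.0) mod 360) = 12.0°.
12.0° ≤ 50.0° ⇒ inside.

Yes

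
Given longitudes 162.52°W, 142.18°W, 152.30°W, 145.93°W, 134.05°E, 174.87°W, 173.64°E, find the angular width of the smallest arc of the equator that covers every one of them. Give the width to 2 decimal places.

83.77°

Sort the longitudes: -174.87°, -162.52°, -152.30°, -145.93°, -142.18°, +134.05°, +173.64°.
Eastward gaps between consecutive values (wrapping around): 12.35°, 10.22°, 6.37°, 3.75°, 276.23°, 39.59°, 11.49°.
Largest gap = 276.23° ⇒ minimal covering band is its complement: 360° − 276.23° = 83.77°.
Band runs from +134.05° eastward to -142.18°, crossing the antimeridian.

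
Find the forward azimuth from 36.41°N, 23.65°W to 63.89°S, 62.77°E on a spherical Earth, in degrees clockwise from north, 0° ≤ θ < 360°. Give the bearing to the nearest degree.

149°

Δλ = 62.77 − -23.65 = 86.42°.
θ = atan2( sin Δλ · cos φ₂ , cos φ₁ · sin φ₂ − sin φ₁ · cos φ₂ · cos Δλ )
  = atan2(0.43924, -0.73897) = 149.273° → normalised to [0°, 360°): 149.273°.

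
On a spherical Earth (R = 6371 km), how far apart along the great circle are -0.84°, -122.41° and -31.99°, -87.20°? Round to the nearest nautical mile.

2733 nmi

Δλ = -87.20 − -122.41 = 35.21°.
Δφ = -31.99 − -0.84 = -31.15°.
a = sin²(Δφ/2) + cos φ₁ · cos φ₂ · sin²(Δλ/2) = 0.149670.
c = 2·atan2(√a, √(1−a)) = 0.79447 rad → d = 6371·c ≈ 5061.59 km ≈ 2733.04 nmi.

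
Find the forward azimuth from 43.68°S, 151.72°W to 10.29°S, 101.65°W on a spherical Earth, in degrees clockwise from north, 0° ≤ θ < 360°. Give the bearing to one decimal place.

Δλ = -101.65 − -151.72 = 50.07°.
θ = atan2( sin Δλ · cos φ₂ , cos φ₁ · sin φ₂ − sin φ₁ · cos φ₂ · cos Δλ )
  = atan2(0.75450, 0.30697) = 67.861° → normalised to [0°, 360°): 67.861°.

67.9°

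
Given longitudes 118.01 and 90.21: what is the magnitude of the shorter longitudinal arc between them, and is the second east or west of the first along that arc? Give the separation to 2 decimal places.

27.80° west

Raw difference: 90.21 − 118.01 = -27.8°.
Normalise into (−180°, 180°]: -27.8° stays -27.8°.
Negative ⇒ the second point lies to the west; separation 27.80°.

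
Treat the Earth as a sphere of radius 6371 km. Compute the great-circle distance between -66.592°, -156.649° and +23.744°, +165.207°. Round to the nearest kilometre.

10540 km

Δλ = 165.207 − -156.649 = 321.856°; wrapped into (−180°, 180°]: -38.144°.
Δφ = 23.744 − -66.592 = 90.336°.
a = sin²(Δφ/2) + cos φ₁ · cos φ₂ · sin²(Δλ/2) = 0.541759.
c = 2·atan2(√a, √(1−a)) = 1.65441 rad → d = 6371·c ≈ 10540.25 km.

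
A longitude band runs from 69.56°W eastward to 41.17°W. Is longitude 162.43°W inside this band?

Band width going east from -69.56° to -41.17°: ((-41.17 − -69.56) mod 360) = 28.39°.
Offset of -162.43° east of the west edge: ((-162.43 − -69.56) mod 360) = 267.13°.
267.13° > 28.39° ⇒ outside.

No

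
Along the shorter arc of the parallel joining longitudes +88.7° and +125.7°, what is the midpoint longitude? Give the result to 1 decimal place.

Signed shortest Δλ from +88.7° to +125.7° is +37.0°.
Midpoint longitude = +88.7° + (+37.0°)/2 = +88.7° + 18.5° = +107.2°.

+107.2°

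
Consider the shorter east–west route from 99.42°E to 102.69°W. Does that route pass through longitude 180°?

Naïve |-102.69 − 99.42| = 202.11° > 180°, so the shorter arc goes the other way round — across 180°.
Signed shortest Δλ = ((-102.69 − 99.42 + 180) mod 360) − 180 = 157.89°.
Going east by 157.89° from +99.42° passes through 180° before reaching -102.69°.

Yes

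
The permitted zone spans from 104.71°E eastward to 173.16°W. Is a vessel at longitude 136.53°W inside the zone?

Band width going east from +104.71° to -173.16°: ((-173.16 − 104.71) mod 360) = 82.13°.
Offset of -136.53° east of the west edge: ((-136.53 − 104.71) mod 360) = 118.76°.
118.76° > 82.13° ⇒ outside.

No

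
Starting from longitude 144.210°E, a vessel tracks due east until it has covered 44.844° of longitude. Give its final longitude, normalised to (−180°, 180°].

170.946°W

Start at +144.210°; shift +44.844° → +189.054°.
+189.054° lies outside (−180°, 180°]; subtract 360° → -170.946°.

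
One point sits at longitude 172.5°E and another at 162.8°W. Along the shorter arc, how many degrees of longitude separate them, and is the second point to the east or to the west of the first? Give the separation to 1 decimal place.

Raw difference: -162.8 − 172.5 = -335.3°.
Normalise into (−180°, 180°]: -335.3° + 360° = 24.7°.
Positive ⇒ the second point lies to the east; separation 24.7°.

24.7° east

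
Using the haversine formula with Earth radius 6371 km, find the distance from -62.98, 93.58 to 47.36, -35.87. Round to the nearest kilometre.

Δλ = -35.87 − 93.58 = -129.45°.
Δφ = 47.36 − -62.98 = 110.34°.
a = sin²(Δφ/2) + cos φ₁ · cos φ₂ · sin²(Δλ/2) = 0.925434.
c = 2·atan2(√a, √(1−a)) = 2.58843 rad → d = 6371·c ≈ 16490.90 km.

16491 km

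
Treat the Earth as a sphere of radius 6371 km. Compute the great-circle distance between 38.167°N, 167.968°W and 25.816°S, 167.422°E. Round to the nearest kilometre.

7563 km

Δλ = 167.422 − -167.968 = 335.390°; wrapped into (−180°, 180°]: -24.610°.
Δφ = -25.816 − 38.167 = -63.983°.
a = sin²(Δφ/2) + cos φ₁ · cos φ₂ · sin²(Δλ/2) = 0.312826.
c = 2·atan2(√a, √(1−a)) = 1.18710 rad → d = 6371·c ≈ 7563.03 km.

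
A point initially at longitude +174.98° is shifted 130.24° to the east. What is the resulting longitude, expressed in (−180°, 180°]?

Start at +174.98°; shift +130.24° → +305.22°.
+305.22° lies outside (−180°, 180°]; subtract 360° → -54.78°.

-54.78°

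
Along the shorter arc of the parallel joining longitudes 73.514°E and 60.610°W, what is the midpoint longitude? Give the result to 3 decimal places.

6.452°E

Signed shortest Δλ from +73.514° to -60.610° is -134.124°.
Midpoint longitude = +73.514° + (-134.124°)/2 = +73.514° − 67.062° = +6.452°.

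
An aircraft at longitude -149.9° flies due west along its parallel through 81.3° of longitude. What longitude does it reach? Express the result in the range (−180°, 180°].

Start at -149.9°; shift −81.3° → -231.2°.
-231.2° lies outside (−180°, 180°]; add 360° → +128.8°.

+128.8°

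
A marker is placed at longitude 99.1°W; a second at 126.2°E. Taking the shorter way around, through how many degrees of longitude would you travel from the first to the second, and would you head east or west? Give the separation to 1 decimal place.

Raw difference: 126.2 − -99.1 = 225.3°.
Normalise into (−180°, 180°]: 225.3° − 360° = -134.7°.
Negative ⇒ the second point lies to the west; separation 134.7°.

134.7° west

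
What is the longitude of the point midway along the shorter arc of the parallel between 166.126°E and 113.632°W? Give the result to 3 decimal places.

Signed shortest Δλ from +166.126° to -113.632° is +80.242°.
Midpoint longitude = +166.126° + (+80.242°)/2 = +166.126° + 40.121° = +206.247°.
Normalise into (−180°, 180°]: -153.753°.
(The naïve average (+166.126 + -113.632)/2 = 26.247° is on the wrong side of the globe.)

153.753°W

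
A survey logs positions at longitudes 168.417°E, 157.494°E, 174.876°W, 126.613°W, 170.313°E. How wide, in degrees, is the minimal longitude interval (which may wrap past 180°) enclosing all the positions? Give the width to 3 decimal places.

75.893°

Sort the longitudes: -174.876°, -126.613°, +157.494°, +168.417°, +170.313°.
Eastward gaps between consecutive values (wrapping around): 48.263°, 284.107°, 10.923°, 1.896°, 14.811°.
Largest gap = 284.107° ⇒ minimal covering band is its complement: 360° − 284.107° = 75.893°.
Band runs from +157.494° eastward to -126.613°, crossing the antimeridian.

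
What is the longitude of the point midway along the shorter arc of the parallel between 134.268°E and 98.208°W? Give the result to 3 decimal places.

Signed shortest Δλ from +134.268° to -98.208° is +127.524°.
Midpoint longitude = +134.268° + (+127.524°)/2 = +134.268° + 63.762° = +198.030°.
Normalise into (−180°, 180°]: -161.970°.
(The naïve average (+134.268 + -98.208)/2 = 18.03° is on the wrong side of the globe.)

161.970°W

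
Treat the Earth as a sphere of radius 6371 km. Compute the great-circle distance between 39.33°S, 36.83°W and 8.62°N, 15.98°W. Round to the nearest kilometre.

5749 km

Δλ = -15.98 − -36.83 = 20.85°.
Δφ = 8.62 − -39.33 = 47.95°.
a = sin²(Δφ/2) + cos φ₁ · cos φ₂ · sin²(Δλ/2) = 0.190151.
c = 2·atan2(√a, √(1−a)) = 0.90244 rad → d = 6371·c ≈ 5749.43 km.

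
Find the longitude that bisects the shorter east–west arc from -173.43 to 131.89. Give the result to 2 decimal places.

Signed shortest Δλ from -173.43° to +131.89° is -54.68°.
Midpoint longitude = -173.43° + (-54.68°)/2 = -173.43° − 27.34° = -200.77°.
Normalise into (−180°, 180°]: +159.23°.
(The naïve average (-173.43 + +131.89)/2 = -20.77° is on the wrong side of the globe.)

+159.23°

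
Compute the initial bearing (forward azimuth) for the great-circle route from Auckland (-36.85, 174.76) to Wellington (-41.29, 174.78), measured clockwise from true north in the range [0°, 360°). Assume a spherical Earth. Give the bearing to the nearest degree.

Δλ = 174.78 − 174.76 = 0.02°.
θ = atan2( sin Δλ · cos φ₂ , cos φ₁ · sin φ₂ − sin φ₁ · cos φ₂ · cos Δλ )
  = atan2(0.00026, -0.07742) = 179.806° → normalised to [0°, 360°): 179.806°.

180°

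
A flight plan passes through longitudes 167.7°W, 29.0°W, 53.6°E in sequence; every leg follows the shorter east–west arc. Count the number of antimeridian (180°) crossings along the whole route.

0

Leg 1: -167.7° → -29.0°, shortest Δλ = 138.7° (east) — does not cross 180°.
Leg 2: -29.0° → +53.6°, shortest Δλ = 82.6° (east) — does not cross 180°.
Total crossings: 0.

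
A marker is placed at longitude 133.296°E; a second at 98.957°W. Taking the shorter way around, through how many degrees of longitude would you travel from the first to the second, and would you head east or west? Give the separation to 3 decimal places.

127.747° east

Raw difference: -98.957 − 133.296 = -232.253°.
Normalise into (−180°, 180°]: -232.253° + 360° = 127.747°.
Positive ⇒ the second point lies to the east; separation 127.747°.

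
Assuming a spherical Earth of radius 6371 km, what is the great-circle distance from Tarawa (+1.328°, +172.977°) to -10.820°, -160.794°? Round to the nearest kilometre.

Δλ = -160.794 − 172.977 = -333.771°; wrapped into (−180°, 180°]: 26.229°.
Δφ = -10.820 − 1.328 = -12.148°.
a = sin²(Δφ/2) + cos φ₁ · cos φ₂ · sin²(Δλ/2) = 0.061750.
c = 2·atan2(√a, √(1−a)) = 0.50225 rad → d = 6371·c ≈ 3199.86 km.

3200 km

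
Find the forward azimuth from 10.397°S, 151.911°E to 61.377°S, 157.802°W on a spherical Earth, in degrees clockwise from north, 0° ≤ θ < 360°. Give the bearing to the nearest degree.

Δλ = -157.802 − 151.911 = -309.713°; wrapped into (−180°, 180°]: 50.287°.
θ = atan2( sin Δλ · cos φ₂ , cos φ₁ · sin φ₂ − sin φ₁ · cos φ₂ · cos Δλ )
  = atan2(0.36851, -0.80814) = 155.487° → normalised to [0°, 360°): 155.487°.

155°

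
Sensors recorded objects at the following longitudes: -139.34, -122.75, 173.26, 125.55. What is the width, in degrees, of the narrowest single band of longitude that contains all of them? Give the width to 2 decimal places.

111.70°

Sort the longitudes: -139.34°, -122.75°, +125.55°, +173.26°.
Eastward gaps between consecutive values (wrapping around): 16.59°, 248.30°, 47.71°, 47.40°.
Largest gap = 248.30° ⇒ minimal covering band is its complement: 360° − 248.30° = 111.70°.
Band runs from +125.55° eastward to -122.75°, crossing the antimeridian.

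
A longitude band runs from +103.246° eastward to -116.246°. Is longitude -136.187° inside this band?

Band width going east from +103.246° to -116.246°: ((-116.246 − 103.246) mod 360) = 140.508°.
Offset of -136.187° east of the west edge: ((-136.187 − 103.246) mod 360) = 120.567°.
120.567° ≤ 140.508° ⇒ inside.

Yes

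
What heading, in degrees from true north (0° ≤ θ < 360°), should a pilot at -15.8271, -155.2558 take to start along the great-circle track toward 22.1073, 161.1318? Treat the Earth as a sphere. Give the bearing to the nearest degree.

Δλ = 161.1318 − -155.2558 = 316.3876°; wrapped into (−180°, 180°]: -43.6124°.
θ = atan2( sin Δλ · cos φ₂ , cos φ₁ · sin φ₂ − sin φ₁ · cos φ₂ · cos Δλ )
  = atan2(-0.63906, 0.54502) = -49.541° → normalised to [0°, 360°): 310.459°.

310°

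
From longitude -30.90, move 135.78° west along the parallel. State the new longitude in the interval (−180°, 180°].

Start at -30.90°; shift −135.78° → -166.68°.
-166.68° already lies in (−180°, 180°].

-166.68°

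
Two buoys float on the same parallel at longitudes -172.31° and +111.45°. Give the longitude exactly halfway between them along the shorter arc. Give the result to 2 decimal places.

Signed shortest Δλ from -172.31° to +111.45° is -76.24°.
Midpoint longitude = -172.31° + (-76.24°)/2 = -172.31° − 38.12° = -210.43°.
Normalise into (−180°, 180°]: +149.57°.
(The naïve average (-172.31 + +111.45)/2 = -30.43° is on the wrong side of the globe.)

+149.57°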